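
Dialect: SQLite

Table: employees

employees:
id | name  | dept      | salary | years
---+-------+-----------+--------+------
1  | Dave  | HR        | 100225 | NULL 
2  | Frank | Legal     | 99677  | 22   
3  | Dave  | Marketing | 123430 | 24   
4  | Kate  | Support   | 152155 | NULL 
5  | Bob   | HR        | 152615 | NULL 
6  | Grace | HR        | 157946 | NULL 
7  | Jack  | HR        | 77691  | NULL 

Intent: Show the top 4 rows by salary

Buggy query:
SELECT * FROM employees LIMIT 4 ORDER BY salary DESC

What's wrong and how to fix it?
Bug: LIMIT must come after ORDER BY

Fix: Sort with ORDER BY, then apply LIMIT

Corrected query:
SELECT * FROM employees ORDER BY salary DESC LIMIT 4

Result:
id | name  | dept      | salary | years
---+-------+-----------+--------+------
6  | Grace | HR        | 157946 | NULL 
5  | Bob   | HR        | 152615 | NULL 
4  | Kate  | Support   | 152155 | NULL 
3  | Dave  | Marketing | 123430 | 24   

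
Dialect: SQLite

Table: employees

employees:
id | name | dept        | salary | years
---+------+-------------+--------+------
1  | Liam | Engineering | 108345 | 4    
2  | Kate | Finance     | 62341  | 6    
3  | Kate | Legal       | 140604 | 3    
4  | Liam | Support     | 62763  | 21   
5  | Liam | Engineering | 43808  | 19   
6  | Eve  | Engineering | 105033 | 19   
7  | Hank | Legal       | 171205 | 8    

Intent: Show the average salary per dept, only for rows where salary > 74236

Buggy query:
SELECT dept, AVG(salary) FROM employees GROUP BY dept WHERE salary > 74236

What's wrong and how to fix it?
Bug: WHERE cannot follow GROUP BY

Fix: Move the WHERE clause before GROUP BY

Corrected query:
SELECT dept, AVG(salary) FROM employees WHERE salary > 74236 GROUP BY dept

Result:
dept        | AVG(salary)
------------+------------
Engineering | 106689     
Legal       | 155904.5   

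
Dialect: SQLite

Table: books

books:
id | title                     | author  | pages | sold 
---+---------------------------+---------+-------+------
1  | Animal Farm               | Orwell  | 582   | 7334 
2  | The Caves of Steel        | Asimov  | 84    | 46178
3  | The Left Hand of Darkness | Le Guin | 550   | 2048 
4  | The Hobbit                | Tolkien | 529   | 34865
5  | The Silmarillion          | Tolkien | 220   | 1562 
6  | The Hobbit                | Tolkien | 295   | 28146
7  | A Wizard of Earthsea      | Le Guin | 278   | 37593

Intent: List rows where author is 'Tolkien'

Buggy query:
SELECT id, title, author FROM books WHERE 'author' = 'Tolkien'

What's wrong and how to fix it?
Bug: Single quotes denote string literals in SQL; the column name is being compared as a constant string

Fix: Reference the column as author without single quotes

Corrected query:
SELECT id, title, author FROM books WHERE author = 'Tolkien'

Result:
id | title            | author 
---+------------------+--------
4  | The Hobbit       | Tolkien
5  | The Silmarillion | Tolkien
6  | The Hobbit       | Tolkien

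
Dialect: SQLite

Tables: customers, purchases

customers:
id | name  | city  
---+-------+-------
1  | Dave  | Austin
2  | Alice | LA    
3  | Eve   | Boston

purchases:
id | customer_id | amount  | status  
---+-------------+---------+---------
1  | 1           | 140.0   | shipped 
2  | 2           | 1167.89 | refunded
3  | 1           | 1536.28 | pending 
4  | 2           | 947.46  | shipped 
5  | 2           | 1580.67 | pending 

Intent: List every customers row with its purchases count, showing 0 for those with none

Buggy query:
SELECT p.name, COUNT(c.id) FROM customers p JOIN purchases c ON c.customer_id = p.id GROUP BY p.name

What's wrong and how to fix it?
Bug: An inner join excludes parents with zero children

Fix: Use LEFT JOIN so parents without children still appear (COUNT(c.id) gives 0)

Corrected query:
SELECT p.name, COUNT(c.id) FROM customers p LEFT JOIN purchases c ON c.customer_id = p.id GROUP BY p.name

Result:
name  | COUNT(c.id)
------+------------
Alice | 3          
Dave  | 2          
Eve   | 0          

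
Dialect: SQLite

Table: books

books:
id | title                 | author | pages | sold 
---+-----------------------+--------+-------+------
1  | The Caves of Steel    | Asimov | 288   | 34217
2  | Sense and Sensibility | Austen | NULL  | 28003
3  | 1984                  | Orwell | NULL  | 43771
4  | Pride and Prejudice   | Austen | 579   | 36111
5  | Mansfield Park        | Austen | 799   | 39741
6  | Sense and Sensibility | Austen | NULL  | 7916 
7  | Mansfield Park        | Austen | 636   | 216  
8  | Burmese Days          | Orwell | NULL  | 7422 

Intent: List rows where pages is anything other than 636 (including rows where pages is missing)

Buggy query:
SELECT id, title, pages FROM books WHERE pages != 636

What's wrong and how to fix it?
Bug: 'pages != 636' is unknown when pages is NULL, so NULL rows are silently excluded

Fix: Add an explicit OR pages IS NULL to include the missing-value rows

Corrected query:
SELECT id, title, pages FROM books WHERE pages != 636 OR pages IS NULL

Result:
id | title                 | pages
---+-----------------------+------
1  | The Caves of Steel    | 288  
2  | Sense and Sensibility | NULL 
3  | 1984                  | NULL 
4  | Pride and Prejudice   | 579  
5  | Mansfield Park        | 799  
6  | Sense and Sensibility | NULL 
8  | Burmese Days          | NULL 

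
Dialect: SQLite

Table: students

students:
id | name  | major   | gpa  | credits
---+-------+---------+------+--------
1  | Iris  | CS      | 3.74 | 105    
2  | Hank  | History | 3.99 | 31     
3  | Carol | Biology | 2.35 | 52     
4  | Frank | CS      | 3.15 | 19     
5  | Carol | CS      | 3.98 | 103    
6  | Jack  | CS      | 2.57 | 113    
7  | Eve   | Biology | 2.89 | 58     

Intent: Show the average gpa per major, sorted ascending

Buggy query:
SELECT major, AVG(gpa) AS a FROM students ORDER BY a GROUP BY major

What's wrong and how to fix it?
Bug: GROUP BY must precede ORDER BY

Fix: Move ORDER BY to the end, after GROUP BY

Corrected query:
SELECT major, AVG(gpa) AS a FROM students GROUP BY major ORDER BY a

Result:
major   | a   
--------+-----
Biology | 2.62
CS      | 3.36
History | 3.99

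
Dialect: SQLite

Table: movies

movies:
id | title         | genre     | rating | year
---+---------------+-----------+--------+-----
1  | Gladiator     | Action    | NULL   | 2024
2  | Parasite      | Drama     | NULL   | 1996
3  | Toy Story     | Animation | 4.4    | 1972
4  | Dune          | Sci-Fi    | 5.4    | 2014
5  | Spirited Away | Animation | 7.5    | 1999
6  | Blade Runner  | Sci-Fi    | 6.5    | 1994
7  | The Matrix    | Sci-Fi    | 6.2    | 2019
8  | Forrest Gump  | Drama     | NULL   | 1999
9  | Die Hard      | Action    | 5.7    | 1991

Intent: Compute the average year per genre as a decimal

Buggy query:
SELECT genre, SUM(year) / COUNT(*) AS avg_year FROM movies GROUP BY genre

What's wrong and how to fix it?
Bug: Both operands are integers, so '/' performs integer division and truncates

Fix: Multiply by 1.0 (or CAST to REAL) to force floating-point division

Corrected query:
SELECT genre, SUM(year) * 1.0 / COUNT(*) AS avg_year FROM movies GROUP BY genre

Result:
genre     | avg_year
----------+---------
Action    | 2007.5  
Animation | 1985.5  
Drama     | 1997.5  
Sci-Fi    | 2009    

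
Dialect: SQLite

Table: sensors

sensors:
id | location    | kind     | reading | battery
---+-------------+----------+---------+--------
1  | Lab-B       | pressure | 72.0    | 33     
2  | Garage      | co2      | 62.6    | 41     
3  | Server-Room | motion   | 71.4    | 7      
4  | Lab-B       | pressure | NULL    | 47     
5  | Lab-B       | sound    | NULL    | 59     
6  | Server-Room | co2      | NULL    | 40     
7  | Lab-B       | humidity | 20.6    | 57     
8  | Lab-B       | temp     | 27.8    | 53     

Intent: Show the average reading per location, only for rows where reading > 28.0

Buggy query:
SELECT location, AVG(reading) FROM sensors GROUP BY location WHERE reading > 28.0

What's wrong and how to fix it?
Bug: Row-level WHERE must come before GROUP BY in the clause order

Fix: Place WHERE between FROM and GROUP BY

Corrected query:
SELECT location, AVG(reading) FROM sensors WHERE reading > 28.0 GROUP BY location

Result:
location    | AVG(reading)
------------+-------------
Garage      | 62.6        
Lab-B       | 72          
Server-Room | 71.4        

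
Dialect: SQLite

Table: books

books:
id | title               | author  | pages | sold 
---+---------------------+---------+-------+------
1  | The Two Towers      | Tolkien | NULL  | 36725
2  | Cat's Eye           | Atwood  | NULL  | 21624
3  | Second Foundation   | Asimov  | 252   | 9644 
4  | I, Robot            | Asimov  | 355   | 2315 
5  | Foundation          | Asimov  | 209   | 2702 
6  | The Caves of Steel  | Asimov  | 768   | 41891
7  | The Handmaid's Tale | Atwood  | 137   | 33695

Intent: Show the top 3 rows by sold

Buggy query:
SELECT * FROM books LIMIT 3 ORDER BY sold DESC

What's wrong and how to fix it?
Bug: ORDER BY cannot follow LIMIT; LIMIT is the final clause

Fix: Sort with ORDER BY, then apply LIMIT

Corrected query:
SELECT * FROM books ORDER BY sold DESC LIMIT 3

Result:
id | title               | author  | pages | sold 
---+---------------------+---------+-------+------
6  | The Caves of Steel  | Asimov  | 768   | 41891
1  | The Two Towers      | Tolkien | NULL  | 36725
7  | The Handmaid's Tale | Atwood  | 137   | 33695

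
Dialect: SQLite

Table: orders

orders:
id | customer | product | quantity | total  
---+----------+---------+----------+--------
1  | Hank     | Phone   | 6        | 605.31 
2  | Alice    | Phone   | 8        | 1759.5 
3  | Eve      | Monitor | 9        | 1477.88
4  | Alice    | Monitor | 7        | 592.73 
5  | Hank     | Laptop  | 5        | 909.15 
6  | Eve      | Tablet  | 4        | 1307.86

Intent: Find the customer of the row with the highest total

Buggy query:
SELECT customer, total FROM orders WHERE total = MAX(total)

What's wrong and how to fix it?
Bug: MAX(total) is an aggregate and cannot be used directly in WHERE

Fix: Use a subquery: WHERE total = (SELECT MAX(total) FROM orders)

Corrected query:
SELECT customer, total FROM orders WHERE total = (SELECT MAX(total) FROM orders)

Result:
customer | total 
---------+-------
Alice    | 1759.5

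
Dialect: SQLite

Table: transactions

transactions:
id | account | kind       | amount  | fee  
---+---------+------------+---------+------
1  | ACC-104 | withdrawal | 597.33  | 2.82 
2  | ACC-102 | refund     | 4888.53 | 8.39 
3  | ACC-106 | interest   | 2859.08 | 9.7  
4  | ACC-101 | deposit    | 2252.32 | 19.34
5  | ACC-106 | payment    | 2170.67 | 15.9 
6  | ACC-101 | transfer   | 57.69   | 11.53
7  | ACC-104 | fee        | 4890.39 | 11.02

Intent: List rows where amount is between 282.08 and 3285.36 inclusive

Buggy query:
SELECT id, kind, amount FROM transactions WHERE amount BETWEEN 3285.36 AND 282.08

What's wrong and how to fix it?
Bug: The bounds are reversed; BETWEEN a AND b requires a <= b to match anything

Fix: Swap the bounds so the smaller value comes first

Corrected query:
SELECT id, kind, amount FROM transactions WHERE amount BETWEEN 282.08 AND 3285.36

Result:
id | kind       | amount 
---+------------+--------
1  | withdrawal | 597.33 
3  | interest   | 2859.08
4  | deposit    | 2252.32
5  | payment    | 2170.67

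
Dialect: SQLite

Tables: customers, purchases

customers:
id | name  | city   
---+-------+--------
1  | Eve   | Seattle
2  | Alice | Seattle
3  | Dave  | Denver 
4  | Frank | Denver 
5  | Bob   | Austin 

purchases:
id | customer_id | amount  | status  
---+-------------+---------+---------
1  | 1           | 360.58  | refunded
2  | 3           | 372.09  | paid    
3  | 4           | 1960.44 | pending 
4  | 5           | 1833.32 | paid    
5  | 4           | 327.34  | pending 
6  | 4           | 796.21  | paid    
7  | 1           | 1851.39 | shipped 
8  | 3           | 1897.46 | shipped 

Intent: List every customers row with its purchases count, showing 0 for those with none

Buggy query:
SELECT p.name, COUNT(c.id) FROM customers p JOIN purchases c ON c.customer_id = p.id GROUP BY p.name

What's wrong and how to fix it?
Bug: An inner join excludes parents with zero children

Fix: Use LEFT JOIN so parents without children still appear (COUNT(c.id) gives 0)

Corrected query:
SELECT p.name, COUNT(c.id) FROM customers p LEFT JOIN purchases c ON c.customer_id = p.id GROUP BY p.name

Result:
name  | COUNT(c.id)
------+------------
Alice | 0          
Bob   | 1          
Dave  | 2          
Eve   | 2          
Frank | 3          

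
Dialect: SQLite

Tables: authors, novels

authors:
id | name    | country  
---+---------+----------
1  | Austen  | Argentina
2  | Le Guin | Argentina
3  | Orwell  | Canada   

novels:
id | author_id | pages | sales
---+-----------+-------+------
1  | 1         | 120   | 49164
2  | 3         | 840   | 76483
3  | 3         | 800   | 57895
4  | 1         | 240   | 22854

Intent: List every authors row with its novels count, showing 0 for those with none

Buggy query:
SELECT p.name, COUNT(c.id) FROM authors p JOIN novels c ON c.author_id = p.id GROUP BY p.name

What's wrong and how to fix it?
Bug: INNER JOIN drops authors rows that have no matching novels rows

Fix: Switch to LEFT JOIN to retain unmatched parent rows

Corrected query:
SELECT p.name, COUNT(c.id) FROM authors p LEFT JOIN novels c ON c.author_id = p.id GROUP BY p.name

Result:
name    | COUNT(c.id)
--------+------------
Austen  | 2          
Le Guin | 0          
Orwell  | 2          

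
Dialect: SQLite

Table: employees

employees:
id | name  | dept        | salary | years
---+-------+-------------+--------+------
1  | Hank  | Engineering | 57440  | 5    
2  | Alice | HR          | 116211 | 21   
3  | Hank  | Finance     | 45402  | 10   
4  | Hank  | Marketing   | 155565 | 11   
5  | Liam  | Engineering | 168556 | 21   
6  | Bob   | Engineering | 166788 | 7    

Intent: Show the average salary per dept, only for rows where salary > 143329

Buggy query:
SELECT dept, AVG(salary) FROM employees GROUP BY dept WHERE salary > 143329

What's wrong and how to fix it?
Bug: Row-level WHERE must come before GROUP BY in the clause order

Fix: Place WHERE between FROM and GROUP BY

Corrected query:
SELECT dept, AVG(salary) FROM employees WHERE salary > 143329 GROUP BY dept

Result:
dept        | AVG(salary)
------------+------------
Engineering | 167672     
Marketing   | 155565     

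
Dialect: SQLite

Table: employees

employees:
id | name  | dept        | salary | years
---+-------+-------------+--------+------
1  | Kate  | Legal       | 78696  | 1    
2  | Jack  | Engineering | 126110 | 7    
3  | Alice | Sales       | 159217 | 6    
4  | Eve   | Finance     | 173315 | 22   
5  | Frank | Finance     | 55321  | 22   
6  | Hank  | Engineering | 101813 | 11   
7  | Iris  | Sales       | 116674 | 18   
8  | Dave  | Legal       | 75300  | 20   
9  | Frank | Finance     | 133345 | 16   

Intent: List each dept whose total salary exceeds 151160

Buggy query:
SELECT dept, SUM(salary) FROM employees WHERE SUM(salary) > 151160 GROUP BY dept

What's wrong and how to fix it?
Bug: WHERE runs before GROUP BY, so aggregates aren't available there

Fix: Move the aggregate condition to a HAVING clause

Corrected query:
SELECT dept, SUM(salary) FROM employees GROUP BY dept HAVING SUM(salary) > 151160

Result:
dept        | SUM(salary)
------------+------------
Engineering | 227923     
Finance     | 361981     
Legal       | 153996     
Sales       | 275891     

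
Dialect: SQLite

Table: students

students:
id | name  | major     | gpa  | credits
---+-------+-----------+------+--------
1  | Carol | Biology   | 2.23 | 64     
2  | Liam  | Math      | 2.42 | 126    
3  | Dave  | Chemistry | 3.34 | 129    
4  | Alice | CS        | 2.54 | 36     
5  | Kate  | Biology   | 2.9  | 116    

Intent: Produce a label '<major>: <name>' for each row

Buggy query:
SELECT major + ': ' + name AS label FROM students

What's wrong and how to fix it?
Bug: '+' is numeric addition; on text columns SQLite converts them to 0 instead of concatenating

Fix: Replace + with || to concatenate text

Corrected query:
SELECT major || ': ' || name AS label FROM students

Result:
label          
---------------
Biology: Carol 
Math: Liam     
Chemistry: Dave
CS: Alice      
Biology: Kate  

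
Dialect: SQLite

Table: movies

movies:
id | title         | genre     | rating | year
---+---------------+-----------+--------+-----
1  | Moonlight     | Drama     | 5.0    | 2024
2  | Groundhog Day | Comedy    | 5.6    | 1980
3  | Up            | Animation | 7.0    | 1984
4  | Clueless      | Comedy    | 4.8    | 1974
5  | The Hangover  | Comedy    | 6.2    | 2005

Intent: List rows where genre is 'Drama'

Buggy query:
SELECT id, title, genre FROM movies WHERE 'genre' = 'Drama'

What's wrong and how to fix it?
Bug: 'genre' in single quotes is a string literal, not the column; the comparison is literal-vs-literal and never true

Fix: Reference the column as genre without single quotes

Corrected query:
SELECT id, title, genre FROM movies WHERE genre = 'Drama'

Result:
id | title     | genre
---+-----------+------
1  | Moonlight | Drama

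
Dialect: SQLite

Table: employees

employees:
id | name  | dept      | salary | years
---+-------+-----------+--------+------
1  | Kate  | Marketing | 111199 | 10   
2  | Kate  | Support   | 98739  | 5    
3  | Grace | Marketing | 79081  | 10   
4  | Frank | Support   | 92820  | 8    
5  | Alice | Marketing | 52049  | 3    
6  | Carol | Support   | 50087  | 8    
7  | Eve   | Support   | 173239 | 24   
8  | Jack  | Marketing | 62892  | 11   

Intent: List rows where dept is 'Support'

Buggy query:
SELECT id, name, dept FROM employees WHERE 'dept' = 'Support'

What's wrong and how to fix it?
Bug: Single quotes denote string literals in SQL; the column name is being compared as a constant string

Fix: Remove the quotes around the column name (or use double quotes for an identifier)

Corrected query:
SELECT id, name, dept FROM employees WHERE dept = 'Support'

Result:
id | name  | dept   
---+-------+--------
2  | Kate  | Support
4  | Frank | Support
6  | Carol | Support
7  | Eve   | Support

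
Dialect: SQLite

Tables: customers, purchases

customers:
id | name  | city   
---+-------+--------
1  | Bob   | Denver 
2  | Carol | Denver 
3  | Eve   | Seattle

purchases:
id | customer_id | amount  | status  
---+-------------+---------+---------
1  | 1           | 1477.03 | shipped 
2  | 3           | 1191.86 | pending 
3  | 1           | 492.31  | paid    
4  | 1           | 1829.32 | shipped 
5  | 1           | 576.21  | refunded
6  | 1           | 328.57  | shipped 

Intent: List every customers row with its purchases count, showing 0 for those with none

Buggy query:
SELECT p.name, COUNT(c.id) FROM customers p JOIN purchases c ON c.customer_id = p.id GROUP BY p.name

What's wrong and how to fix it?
Bug: INNER JOIN drops customers rows that have no matching purchases rows

Fix: Switch to LEFT JOIN to retain unmatched parent rows

Corrected query:
SELECT p.name, COUNT(c.id) FROM customers p LEFT JOIN purchases c ON c.customer_id = p.id GROUP BY p.name

Result:
name  | COUNT(c.id)
------+------------
Bob   | 5          
Carol | 0          
Eve   | 1          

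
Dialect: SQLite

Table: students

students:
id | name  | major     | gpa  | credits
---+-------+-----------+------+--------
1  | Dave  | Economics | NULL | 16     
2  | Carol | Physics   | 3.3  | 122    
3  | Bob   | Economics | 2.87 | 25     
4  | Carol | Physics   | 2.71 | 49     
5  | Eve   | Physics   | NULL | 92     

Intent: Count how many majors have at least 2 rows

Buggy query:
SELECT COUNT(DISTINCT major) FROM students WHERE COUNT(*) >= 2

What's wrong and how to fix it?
Bug: COUNT(*) cannot appear in WHERE; the per-group count doesn't exist yet

Fix: Group first with HAVING COUNT(*) >= 2, then COUNT the resulting groups

Corrected query:
SELECT COUNT(*) FROM (SELECT major FROM students GROUP BY major HAVING COUNT(*) >= 2)

Result:
COUNT(*)
--------
2       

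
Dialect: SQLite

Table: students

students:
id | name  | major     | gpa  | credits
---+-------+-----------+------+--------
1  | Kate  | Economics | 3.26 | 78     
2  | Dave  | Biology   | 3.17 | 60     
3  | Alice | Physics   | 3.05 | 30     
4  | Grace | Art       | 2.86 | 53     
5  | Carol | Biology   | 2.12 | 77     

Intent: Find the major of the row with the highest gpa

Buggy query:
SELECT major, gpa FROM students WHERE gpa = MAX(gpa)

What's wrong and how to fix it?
Bug: MAX(gpa) is an aggregate and cannot be used directly in WHERE

Fix: Wrap MAX in a scalar subquery so WHERE compares against a single value

Corrected query:
SELECT major, gpa FROM students WHERE gpa = (SELECT MAX(gpa) FROM students)

Result:
major     | gpa 
----------+-----
Economics | 3.26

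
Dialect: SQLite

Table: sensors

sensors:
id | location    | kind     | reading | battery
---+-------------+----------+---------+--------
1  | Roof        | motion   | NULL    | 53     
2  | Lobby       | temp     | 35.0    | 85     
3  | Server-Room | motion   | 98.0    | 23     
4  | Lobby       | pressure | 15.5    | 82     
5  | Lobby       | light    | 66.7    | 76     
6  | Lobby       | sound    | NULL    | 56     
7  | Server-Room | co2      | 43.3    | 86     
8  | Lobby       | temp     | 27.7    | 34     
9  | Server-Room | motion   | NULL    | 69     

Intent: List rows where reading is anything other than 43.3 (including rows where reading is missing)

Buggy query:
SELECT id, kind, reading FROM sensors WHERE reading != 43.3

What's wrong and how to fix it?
Bug: Inequality against NULL is unknown, not true; rows with NULL are dropped

Fix: Handle NULL separately with IS NULL alongside the inequality

Corrected query:
SELECT id, kind, reading FROM sensors WHERE reading != 43.3 OR reading IS NULL

Result:
id | kind     | reading
---+----------+--------
1  | motion   | NULL   
2  | temp     | 35     
3  | motion   | 98     
4  | pressure | 15.5   
5  | light    | 66.7   
6  | sound    | NULL   
8  | temp     | 27.7   
9  | motion   | NULL   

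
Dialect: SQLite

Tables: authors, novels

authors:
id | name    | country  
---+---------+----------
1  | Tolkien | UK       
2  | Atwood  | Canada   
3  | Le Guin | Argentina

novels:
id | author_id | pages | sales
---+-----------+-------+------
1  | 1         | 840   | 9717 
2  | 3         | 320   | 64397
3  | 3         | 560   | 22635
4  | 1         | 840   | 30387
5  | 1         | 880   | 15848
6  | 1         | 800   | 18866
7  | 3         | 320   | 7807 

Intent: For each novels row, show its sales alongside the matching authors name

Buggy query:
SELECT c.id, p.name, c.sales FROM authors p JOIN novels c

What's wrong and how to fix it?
Bug: JOIN with no ON clause produces a cartesian product; every novels row pairs with every authors row

Fix: Add ON c.author_id = p.id to the JOIN

Corrected query:
SELECT c.id, p.name, c.sales FROM authors p JOIN novels c ON c.author_id = p.id

Result:
id | name    | sales
---+---------+------
1  | Tolkien | 9717 
2  | Le Guin | 64397
3  | Le Guin | 22635
4  | Tolkien | 30387
5  | Tolkien | 15848
6  | Tolkien | 18866
7  | Le Guin | 7807 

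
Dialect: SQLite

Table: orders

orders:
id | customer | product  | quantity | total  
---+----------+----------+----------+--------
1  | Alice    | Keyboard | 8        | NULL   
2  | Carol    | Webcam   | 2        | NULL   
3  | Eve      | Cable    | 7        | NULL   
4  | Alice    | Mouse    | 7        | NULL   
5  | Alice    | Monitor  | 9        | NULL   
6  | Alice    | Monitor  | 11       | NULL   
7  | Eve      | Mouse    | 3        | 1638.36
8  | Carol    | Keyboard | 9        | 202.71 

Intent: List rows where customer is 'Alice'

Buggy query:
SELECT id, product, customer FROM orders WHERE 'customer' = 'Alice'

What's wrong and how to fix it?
Bug: 'customer' in single quotes is a string literal, not the column; the comparison is literal-vs-literal and never true

Fix: Remove the quotes around the column name (or use double quotes for an identifier)

Corrected query:
SELECT id, product, customer FROM orders WHERE customer = 'Alice'

Result:
id | product  | customer
---+----------+---------
1  | Keyboard | Alice   
4  | Mouse    | Alice   
5  | Monitor  | Alice   
6  | Monitor  | Alice   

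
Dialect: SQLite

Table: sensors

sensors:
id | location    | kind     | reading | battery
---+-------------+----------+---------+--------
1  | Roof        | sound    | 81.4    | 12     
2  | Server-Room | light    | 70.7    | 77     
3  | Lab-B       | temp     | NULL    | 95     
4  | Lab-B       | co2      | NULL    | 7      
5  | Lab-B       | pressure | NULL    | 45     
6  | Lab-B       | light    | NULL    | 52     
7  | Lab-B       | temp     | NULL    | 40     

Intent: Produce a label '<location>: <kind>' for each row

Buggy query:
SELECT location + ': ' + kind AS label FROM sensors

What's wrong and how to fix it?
Bug: '+' is numeric addition; on text columns SQLite converts them to 0 instead of concatenating

Fix: Replace + with || to concatenate text

Corrected query:
SELECT location || ': ' || kind AS label FROM sensors

Result:
label             
------------------
Roof: sound       
Server-Room: light
Lab-B: temp       
Lab-B: co2        
Lab-B: pressure   
Lab-B: light      
Lab-B: temp       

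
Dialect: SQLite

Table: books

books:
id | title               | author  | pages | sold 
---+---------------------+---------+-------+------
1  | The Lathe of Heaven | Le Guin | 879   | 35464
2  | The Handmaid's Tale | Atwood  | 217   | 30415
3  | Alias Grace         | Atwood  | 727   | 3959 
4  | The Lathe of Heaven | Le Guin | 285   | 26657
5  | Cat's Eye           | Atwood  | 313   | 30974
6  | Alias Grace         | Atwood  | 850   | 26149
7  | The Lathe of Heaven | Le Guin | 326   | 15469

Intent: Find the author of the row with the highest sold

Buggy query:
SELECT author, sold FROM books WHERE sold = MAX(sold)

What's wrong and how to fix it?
Bug: MAX(sold) is an aggregate and cannot be used directly in WHERE

Fix: Use a subquery: WHERE sold = (SELECT MAX(sold) FROM books)

Corrected query:
SELECT author, sold FROM books WHERE sold = (SELECT MAX(sold) FROM books)

Result:
author  | sold 
--------+------
Le Guin | 35464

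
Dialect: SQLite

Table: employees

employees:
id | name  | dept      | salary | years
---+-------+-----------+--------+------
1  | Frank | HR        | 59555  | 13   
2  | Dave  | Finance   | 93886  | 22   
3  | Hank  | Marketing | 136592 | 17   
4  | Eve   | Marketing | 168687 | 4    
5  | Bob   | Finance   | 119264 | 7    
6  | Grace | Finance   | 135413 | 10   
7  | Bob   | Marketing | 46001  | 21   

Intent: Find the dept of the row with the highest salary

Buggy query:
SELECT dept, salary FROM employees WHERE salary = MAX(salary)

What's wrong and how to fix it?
Bug: WHERE is evaluated per row; an aggregate over the whole table isn't defined there

Fix: Use a subquery: WHERE salary = (SELECT MAX(salary) FROM employees)

Corrected query:
SELECT dept, salary FROM employees WHERE salary = (SELECT MAX(salary) FROM employees)

Result:
dept      | salary
----------+-------
Marketing | 168687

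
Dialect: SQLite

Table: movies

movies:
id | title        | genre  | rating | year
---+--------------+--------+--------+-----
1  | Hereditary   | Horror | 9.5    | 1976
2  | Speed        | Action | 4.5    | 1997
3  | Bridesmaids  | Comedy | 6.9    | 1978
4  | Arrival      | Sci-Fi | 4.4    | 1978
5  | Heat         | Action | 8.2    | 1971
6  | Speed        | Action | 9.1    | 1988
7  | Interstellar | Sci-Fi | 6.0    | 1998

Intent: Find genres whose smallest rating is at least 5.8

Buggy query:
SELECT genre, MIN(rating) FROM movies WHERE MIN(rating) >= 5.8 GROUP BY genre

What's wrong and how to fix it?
Bug: Aggregates like MIN are computed per group after WHERE runs

Fix: Use HAVING for the per-group MIN condition

Corrected query:
SELECT genre, MIN(rating) FROM movies GROUP BY genre HAVING MIN(rating) >= 5.8

Result:
genre  | MIN(rating)
-------+------------
Comedy | 6.9        
Horror | 9.5        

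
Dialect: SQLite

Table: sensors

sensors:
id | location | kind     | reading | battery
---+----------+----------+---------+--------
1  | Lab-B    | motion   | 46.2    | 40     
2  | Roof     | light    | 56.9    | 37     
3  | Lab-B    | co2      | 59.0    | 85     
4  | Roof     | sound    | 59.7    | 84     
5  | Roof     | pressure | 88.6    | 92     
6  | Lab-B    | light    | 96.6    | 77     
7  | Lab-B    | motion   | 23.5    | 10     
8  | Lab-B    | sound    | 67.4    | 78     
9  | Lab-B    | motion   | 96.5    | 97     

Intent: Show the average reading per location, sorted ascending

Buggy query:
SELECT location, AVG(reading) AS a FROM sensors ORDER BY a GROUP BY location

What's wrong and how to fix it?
Bug: GROUP BY must precede ORDER BY

Fix: Reorder: SELECT … FROM … GROUP BY … ORDER BY …

Corrected query:
SELECT location, AVG(reading) AS a FROM sensors GROUP BY location ORDER BY a

Result:
location | a        
---------+----------
Lab-B    | 64.866667
Roof     | 68.4     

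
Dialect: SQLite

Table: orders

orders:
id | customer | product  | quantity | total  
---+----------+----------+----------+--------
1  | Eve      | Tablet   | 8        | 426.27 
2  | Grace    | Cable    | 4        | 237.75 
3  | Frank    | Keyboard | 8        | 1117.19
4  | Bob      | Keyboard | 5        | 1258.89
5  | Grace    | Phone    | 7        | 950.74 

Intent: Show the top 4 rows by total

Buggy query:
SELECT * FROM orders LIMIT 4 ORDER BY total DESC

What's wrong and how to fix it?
Bug: LIMIT must come after ORDER BY

Fix: Sort with ORDER BY, then apply LIMIT

Corrected query:
SELECT * FROM orders ORDER BY total DESC LIMIT 4

Result:
id | customer | product  | quantity | total  
---+----------+----------+----------+--------
4  | Bob      | Keyboard | 5        | 1258.89
3  | Frank    | Keyboard | 8        | 1117.19
5  | Grace    | Phone    | 7        | 950.74 
1  | Eve      | Tablet   | 8        | 426.27 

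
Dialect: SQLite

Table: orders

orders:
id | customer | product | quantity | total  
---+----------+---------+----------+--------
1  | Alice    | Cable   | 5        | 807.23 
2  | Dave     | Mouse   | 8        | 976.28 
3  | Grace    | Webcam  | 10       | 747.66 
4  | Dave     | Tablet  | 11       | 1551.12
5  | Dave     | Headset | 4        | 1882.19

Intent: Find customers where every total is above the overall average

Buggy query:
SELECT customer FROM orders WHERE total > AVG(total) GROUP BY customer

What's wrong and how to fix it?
Bug: WHERE evaluates per row before aggregation, so AVG() is unavailable

Fix: Use a subquery for AVG and a HAVING MIN(...) filter so the condition holds for every row in the group

Corrected query:
SELECT customer FROM orders GROUP BY customer HAVING MIN(total) > (SELECT AVG(total) FROM orders)

Result:
(no rows)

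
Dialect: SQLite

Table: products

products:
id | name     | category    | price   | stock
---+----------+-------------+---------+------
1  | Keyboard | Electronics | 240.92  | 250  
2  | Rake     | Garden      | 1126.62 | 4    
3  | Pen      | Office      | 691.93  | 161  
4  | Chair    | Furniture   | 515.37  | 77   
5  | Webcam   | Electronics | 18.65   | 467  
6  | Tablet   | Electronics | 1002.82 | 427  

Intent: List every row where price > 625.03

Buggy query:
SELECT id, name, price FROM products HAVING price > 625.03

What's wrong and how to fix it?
Bug: HAVING filters the output of aggregation, but this query has no GROUP BY and no aggregate functions, so SQLite rejects it (HAVING clause on a non-aggregate query); the condition here is per row

Fix: Replace HAVING with WHERE since the condition applies to individual rows

Corrected query:
SELECT id, name, price FROM products WHERE price > 625.03

Result:
id | name   | price  
---+--------+--------
2  | Rake   | 1126.62
3  | Pen    | 691.93 
6  | Tablet | 1002.82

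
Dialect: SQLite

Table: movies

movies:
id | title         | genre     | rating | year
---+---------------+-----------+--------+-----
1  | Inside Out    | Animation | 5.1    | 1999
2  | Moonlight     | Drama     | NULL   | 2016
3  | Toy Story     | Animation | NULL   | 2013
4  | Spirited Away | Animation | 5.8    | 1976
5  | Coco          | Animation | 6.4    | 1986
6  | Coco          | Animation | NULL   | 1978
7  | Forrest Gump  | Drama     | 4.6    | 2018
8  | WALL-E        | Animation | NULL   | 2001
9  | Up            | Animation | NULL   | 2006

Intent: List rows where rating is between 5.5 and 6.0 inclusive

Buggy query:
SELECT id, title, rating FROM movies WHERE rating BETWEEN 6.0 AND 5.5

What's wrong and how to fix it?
Bug: The bounds are reversed; BETWEEN a AND b requires a <= b to match anything

Fix: Swap the bounds so the smaller value comes first

Corrected query:
SELECT id, title, rating FROM movies WHERE rating BETWEEN 5.5 AND 6.0

Result:
id | title         | rating
---+---------------+-------
4  | Spirited Away | 5.8   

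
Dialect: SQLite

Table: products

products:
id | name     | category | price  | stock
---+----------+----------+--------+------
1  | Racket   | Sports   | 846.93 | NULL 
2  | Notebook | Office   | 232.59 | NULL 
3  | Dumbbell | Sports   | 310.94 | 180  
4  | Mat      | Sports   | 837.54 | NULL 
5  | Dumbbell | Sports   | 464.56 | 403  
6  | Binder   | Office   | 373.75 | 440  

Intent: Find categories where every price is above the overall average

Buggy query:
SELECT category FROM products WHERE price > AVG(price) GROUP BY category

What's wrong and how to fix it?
Bug: AVG() is an aggregate; it can't sit directly in WHERE

Fix: Use a subquery for AVG and a HAVING MIN(...) filter so the condition holds for every row in the group

Corrected query:
SELECT category FROM products GROUP BY category HAVING MIN(price) > (SELECT AVG(price) FROM products)

Result:
(no rows)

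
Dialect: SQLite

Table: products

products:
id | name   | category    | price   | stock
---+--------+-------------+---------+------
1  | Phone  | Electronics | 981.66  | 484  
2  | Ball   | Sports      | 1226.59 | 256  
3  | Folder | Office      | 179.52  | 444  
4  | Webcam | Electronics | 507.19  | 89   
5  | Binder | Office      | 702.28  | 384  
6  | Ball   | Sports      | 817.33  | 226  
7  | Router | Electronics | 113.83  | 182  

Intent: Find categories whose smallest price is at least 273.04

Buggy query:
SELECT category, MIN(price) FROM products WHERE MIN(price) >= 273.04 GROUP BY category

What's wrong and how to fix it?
Bug: Aggregates like MIN are computed per group after WHERE runs

Fix: Use HAVING for the per-group MIN condition

Corrected query:
SELECT category, MIN(price) FROM products GROUP BY category HAVING MIN(price) >= 273.04

Result:
category | MIN(price)
---------+-----------
Sports   | 817.33    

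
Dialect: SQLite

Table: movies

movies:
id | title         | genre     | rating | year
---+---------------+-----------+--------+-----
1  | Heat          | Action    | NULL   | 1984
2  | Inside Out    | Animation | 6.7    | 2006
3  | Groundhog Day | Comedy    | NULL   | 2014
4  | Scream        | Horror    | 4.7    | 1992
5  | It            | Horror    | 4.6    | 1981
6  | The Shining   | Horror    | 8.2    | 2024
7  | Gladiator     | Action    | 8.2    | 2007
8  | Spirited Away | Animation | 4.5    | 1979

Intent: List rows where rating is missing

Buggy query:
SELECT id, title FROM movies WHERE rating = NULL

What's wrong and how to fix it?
Bug: Comparing to NULL with '=' never matches; NULL = NULL is unknown, not true

Fix: Use IS NULL to test for NULL

Corrected query:
SELECT id, title FROM movies WHERE rating IS NULL

Result:
id | title        
---+--------------
1  | Heat         
3  | Groundhog Day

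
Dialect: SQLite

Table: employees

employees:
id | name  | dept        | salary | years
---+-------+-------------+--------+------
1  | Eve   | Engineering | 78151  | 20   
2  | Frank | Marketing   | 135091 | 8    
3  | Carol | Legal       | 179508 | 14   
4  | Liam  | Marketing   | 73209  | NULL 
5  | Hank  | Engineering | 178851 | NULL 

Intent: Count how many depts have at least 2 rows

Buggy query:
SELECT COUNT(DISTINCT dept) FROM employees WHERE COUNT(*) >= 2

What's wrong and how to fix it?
Bug: COUNT(*) cannot appear in WHERE; the per-group count doesn't exist yet

Fix: Group first with HAVING COUNT(*) >= 2, then COUNT the resulting groups

Corrected query:
SELECT COUNT(*) FROM (SELECT dept FROM employees GROUP BY dept HAVING COUNT(*) >= 2)

Result:
COUNT(*)
--------
2       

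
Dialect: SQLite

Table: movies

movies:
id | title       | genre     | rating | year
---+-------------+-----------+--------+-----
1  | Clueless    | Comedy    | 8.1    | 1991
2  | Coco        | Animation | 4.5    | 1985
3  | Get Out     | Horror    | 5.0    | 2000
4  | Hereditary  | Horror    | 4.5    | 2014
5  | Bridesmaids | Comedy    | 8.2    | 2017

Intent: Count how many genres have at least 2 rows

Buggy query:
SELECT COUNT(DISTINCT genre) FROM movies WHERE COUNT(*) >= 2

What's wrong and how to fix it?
Bug: WHERE filters individual rows, not groups, so a group-level COUNT is invalid there

Fix: Use a subquery that GROUPs and filters with HAVING, then count its rows

Corrected query:
SELECT COUNT(*) FROM (SELECT genre FROM movies GROUP BY genre HAVING COUNT(*) >= 2)

Result:
COUNT(*)
--------
2       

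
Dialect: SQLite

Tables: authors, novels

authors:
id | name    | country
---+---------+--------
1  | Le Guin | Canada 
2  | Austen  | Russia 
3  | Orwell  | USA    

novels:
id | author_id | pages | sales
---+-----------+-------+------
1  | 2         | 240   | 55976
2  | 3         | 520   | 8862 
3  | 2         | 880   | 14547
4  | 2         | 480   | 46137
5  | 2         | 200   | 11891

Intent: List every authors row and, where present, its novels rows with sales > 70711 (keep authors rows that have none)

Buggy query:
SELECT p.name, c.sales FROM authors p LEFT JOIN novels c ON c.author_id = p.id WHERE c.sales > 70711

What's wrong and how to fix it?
Bug: A WHERE condition on the right-hand table after LEFT JOIN drops unmatched parents

Fix: Move the right-table condition into the ON clause so unmatched parents are kept

Corrected query:
SELECT p.name, c.sales FROM authors p LEFT JOIN novels c ON c.author_id = p.id AND c.sales > 70711

Result:
name    | sales
--------+------
Le Guin | NULL 
Austen  | NULL 
Orwell  | NULL 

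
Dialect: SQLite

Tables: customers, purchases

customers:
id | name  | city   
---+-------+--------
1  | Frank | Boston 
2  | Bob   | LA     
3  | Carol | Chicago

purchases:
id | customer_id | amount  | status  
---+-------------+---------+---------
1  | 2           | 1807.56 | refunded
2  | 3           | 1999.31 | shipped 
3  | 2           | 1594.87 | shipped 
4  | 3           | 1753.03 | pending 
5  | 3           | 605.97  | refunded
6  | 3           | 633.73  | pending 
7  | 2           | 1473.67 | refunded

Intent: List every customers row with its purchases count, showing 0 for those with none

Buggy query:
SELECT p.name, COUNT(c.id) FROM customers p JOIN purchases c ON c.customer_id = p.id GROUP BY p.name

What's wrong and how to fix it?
Bug: An inner join excludes parents with zero children

Fix: Use LEFT JOIN so parents without children still appear (COUNT(c.id) gives 0)

Corrected query:
SELECT p.name, COUNT(c.id) FROM customers p LEFT JOIN purchases c ON c.customer_id = p.id GROUP BY p.name

Result:
name  | COUNT(c.id)
------+------------
Bob   | 3          
Carol | 4          
Frank | 0          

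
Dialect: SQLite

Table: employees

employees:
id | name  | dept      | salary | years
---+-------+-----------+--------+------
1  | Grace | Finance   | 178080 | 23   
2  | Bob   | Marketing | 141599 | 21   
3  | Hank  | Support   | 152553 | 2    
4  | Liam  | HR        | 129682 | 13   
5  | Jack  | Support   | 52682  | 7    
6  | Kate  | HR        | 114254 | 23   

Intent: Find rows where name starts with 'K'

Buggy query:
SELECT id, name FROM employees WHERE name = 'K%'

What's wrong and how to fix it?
Bug: Wildcards only work with LIKE; '=' treats '%' as a literal character

Fix: Use LIKE for wildcard pattern matching

Corrected query:
SELECT id, name FROM employees WHERE name LIKE 'K%'

Result:
id | name
---+-----
6  | Kate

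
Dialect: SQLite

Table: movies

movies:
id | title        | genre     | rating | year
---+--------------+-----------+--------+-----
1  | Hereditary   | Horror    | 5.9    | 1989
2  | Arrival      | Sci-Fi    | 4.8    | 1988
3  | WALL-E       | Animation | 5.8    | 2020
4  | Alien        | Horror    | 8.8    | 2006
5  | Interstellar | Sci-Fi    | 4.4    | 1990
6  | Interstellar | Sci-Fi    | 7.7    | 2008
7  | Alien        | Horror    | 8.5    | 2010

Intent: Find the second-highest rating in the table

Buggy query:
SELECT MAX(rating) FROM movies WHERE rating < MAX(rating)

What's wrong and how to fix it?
Bug: MAX(rating) on the right of the comparison is an aggregate-in-WHERE error

Fix: Compute the overall MAX in a subquery, then take MAX of rows below it

Corrected query:
SELECT MAX(rating) FROM movies WHERE rating < (SELECT MAX(rating) FROM movies)

Result:
MAX(rating)
-----------
8.5        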